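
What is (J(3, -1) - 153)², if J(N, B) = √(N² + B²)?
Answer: (153 - √10)² ≈ 22451.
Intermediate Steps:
J(N, B) = √(B² + N²)
(J(3, -1) - 153)² = (√((-1)² + 3²) - 153)² = (√(1 + 9) - 153)² = (√10 - 153)² = (-153 + √10)²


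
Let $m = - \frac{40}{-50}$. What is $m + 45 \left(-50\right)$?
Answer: $- \frac{11246}{5} \approx -2249.2$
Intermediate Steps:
$m = \frac{4}{5}$ ($m = \left(-40\right) \left(- \frac{1}{50}\right) = \frac{4}{5} \approx 0.8$)
$m + 45 \left(-50\right) = \frac{4}{5} + 45 \left(-50\right) = \frac{4}{5} - 2250 = - \frac{11246}{5}$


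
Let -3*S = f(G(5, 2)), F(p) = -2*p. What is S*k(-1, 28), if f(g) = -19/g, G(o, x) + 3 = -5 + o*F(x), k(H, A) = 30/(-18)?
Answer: 95/252 ≈ 0.37698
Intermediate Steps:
k(H, A) = -5/3 (k(H, A) = 30*(-1/18) = -5/3)
G(o, x) = -8 - 2*o*x (G(o, x) = -3 + (-5 + o*(-2*x)) = -3 + (-5 - 2*o*x) = -8 - 2*o*x)
S = -19/84 (S = -(-19)/(3*(-8 - 2*5*2)) = -(-19)/(3*(-8 - 20)) = -(-19)/(3*(-28)) = -(-19)*(-1)/(3*28) = -⅓*19/28 = -19/84 ≈ -0.22619)
S*k(-1, 28) = -19/84*(-5/3) = 95/252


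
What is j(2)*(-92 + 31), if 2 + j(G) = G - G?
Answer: 122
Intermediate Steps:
j(G) = -2 (j(G) = -2 + (G - G) = -2 + 0 = -2)
j(2)*(-92 + 31) = -2*(-92 + 31) = -2*(-61) = 122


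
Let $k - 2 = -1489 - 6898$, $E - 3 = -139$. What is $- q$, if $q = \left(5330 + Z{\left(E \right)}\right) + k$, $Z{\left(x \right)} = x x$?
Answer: $-15441$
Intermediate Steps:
$E = -136$ ($E = 3 - 139 = -136$)
$k = -8385$ ($k = 2 - 8387 = -8385$)
$Z{\left(x \right)} = x^{2}$
$q = 15441$ ($q = \left(5330 + \left(-136\right)^{2}\right) - 8385 = \left(5330 + 18496\right) - 8385 = 23826 - 8385 = 15441$)
$- q = \left(-1\right) 15441 = -15441$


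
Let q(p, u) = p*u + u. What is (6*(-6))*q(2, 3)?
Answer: -324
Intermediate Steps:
q(p, u) = u + p*u
(6*(-6))*q(2, 3) = (6*(-6))*(3*(1 + 2)) = -108*3 = -36*9 = -324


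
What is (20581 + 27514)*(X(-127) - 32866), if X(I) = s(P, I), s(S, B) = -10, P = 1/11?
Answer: -1581171220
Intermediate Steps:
P = 1/11 ≈ 0.090909
X(I) = -10
(20581 + 27514)*(X(-127) - 32866) = (20581 + 27514)*(-10 - 32866) = 48095*(-32876) = -1581171220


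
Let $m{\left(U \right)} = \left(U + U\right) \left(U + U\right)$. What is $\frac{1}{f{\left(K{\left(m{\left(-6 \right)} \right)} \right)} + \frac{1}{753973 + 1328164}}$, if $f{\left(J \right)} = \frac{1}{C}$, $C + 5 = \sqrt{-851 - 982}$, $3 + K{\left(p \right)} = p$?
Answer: $\frac{2082137 \left(\sqrt{1833} + 5 i\right)}{\sqrt{1833} - 2082132 i} \approx -4.9991 + 42.814 i$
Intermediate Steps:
$m{\left(U \right)} = 4 U^{2}$ ($m{\left(U \right)} = 2 U 2 U = 4 U^{2}$)
$K{\left(p \right)} = -3 + p$
$C = -5 + i \sqrt{1833}$ ($C = -5 + \sqrt{-851 - 982} = -5 + \sqrt{-1833} = -5 + i \sqrt{1833} \approx -5.0 + 42.814 i$)
$f{\left(J \right)} = \frac{1}{-5 + i \sqrt{1833}}$
$\frac{1}{f{\left(K{\left(m{\left(-6 \right)} \right)} \right)} + \frac{1}{753973 + 1328164}} = \frac{1}{\left(- \frac{5}{1858} - \frac{i \sqrt{1833}}{1858}\right) + \frac{1}{753973 + 1328164}} = \frac{1}{\left(- \frac{5}{1858} - \frac{i \sqrt{1833}}{1858}\right) + \frac{1}{2082137}} = \frac{1}{- \frac{10408827}{3868610546} - \frac{i \sqrt{1833}}{1858}}$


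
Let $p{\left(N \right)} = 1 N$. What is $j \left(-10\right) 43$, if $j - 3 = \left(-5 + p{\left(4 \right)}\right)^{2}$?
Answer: $-1720$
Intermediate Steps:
$p{\left(N \right)} = N$
$j = 4$ ($j = 3 + \left(-5 + 4\right)^{2} = 3 + \left(-1\right)^{2} = 3 + 1 = 4$)
$j \left(-10\right) 43 = 4 \left(-10\right) 43 = \left(-40\right) 43 = -1720$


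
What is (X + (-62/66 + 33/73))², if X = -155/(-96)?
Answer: 7551088609/5942559744 ≈ 1.2707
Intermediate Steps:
X = 155/96 (X = -155*(-1/96) = 155/96 ≈ 1.6146)
(X + (-62/66 + 33/73))² = (155/96 + (-62/66 + 33/73))² = (155/96 + (-62*1/66 + 33*(1/73)))² = (155/96 + (-31/33 + 33/73))² = (155/96 - 1174/2409)² = (86897/77088)² = 7551088609/5942559744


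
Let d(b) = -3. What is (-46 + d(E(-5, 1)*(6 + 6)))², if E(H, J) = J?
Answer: 2401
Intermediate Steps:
(-46 + d(E(-5, 1)*(6 + 6)))² = (-46 - 3)² = (-49)² = 2401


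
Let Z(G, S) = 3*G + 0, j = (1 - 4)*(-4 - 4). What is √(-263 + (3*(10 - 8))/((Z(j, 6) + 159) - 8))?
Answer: 13*I*√77381/223 ≈ 16.216*I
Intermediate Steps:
j = 24 (j = -3*(-8) = 24)
Z(G, S) = 3*G
√(-263 + (3*(10 - 8))/((Z(j, 6) + 159) - 8)) = √(-263 + (3*(10 - 8))/((3*24 + 159) - 8)) = √(-263 + (3*2)/((72 + 159) - 8)) = √(-263 + 6/(231 - 8)) = √(-263 + 6/223) = √(-58643/223) = 13*I*√77381/223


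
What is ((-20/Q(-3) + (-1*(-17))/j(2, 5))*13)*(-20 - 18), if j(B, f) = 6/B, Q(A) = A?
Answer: -18278/3 ≈ -6092.7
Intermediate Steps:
((-20/Q(-3) + (-1*(-17))/j(2, 5))*13)*(-20 - 18) = ((-20/(-3) + (-1*(-17))/((6/2)))*13)*(-20 - 18) = ((-20*(-1/3) + 17/((6*(1/2))))*13)*(-38) = ((20/3 + 17/3)*13)*(-38) = ((37/3)*13)*(-38) = (481/3)*(-38) = -18278/3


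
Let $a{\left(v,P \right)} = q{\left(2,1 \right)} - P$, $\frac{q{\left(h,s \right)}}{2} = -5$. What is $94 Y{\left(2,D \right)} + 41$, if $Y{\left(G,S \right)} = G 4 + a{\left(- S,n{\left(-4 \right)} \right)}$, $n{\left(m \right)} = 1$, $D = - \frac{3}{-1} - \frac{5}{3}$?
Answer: $-241$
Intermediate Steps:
$q{\left(h,s \right)} = -10$ ($q{\left(h,s \right)} = 2 \left(-5\right) = -10$)
$D = \frac{4}{3}$ ($D = \left(-3\right) \left(-1\right) - \frac{5}{3} = 3 - \frac{5}{3} = \frac{4}{3} \approx 1.3333$)
$a{\left(v,P \right)} = -10 - P$
$Y{\left(G,S \right)} = -11 + 4 G$ ($Y{\left(G,S \right)} = G 4 - 11 = 4 G - 11 = -11 + 4 G$)
$94 Y{\left(2,D \right)} + 41 = 94 \left(-11 + 4 \cdot 2\right) + 41 = 94 \left(-11 + 8\right) + 41 = 94 \left(-3\right) + 41 = -282 + 41 = -241$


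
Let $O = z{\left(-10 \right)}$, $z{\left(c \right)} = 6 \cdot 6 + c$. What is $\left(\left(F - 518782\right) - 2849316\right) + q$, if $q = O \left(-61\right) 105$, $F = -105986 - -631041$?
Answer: $-3009573$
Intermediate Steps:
$z{\left(c \right)} = 36 + c$
$F = 525055$ ($F = -105986 + 631041 = 525055$)
$O = 26$ ($O = 36 - 10 = 26$)
$q = -166530$ ($q = 26 \left(-61\right) 105 = \left(-1586\right) 105 = -166530$)
$\left(\left(F - 518782\right) - 2849316\right) + q = \left(\left(525055 - 518782\right) - 2849316\right) - 166530 = \left(6273 - 2849316\right) - 166530 = -2843043 - 166530 = -3009573$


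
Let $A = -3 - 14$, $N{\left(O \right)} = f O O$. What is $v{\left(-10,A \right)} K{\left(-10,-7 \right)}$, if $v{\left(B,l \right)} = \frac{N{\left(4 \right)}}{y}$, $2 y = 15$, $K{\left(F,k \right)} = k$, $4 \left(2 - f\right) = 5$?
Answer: $- \frac{56}{5} \approx -11.2$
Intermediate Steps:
$f = \frac{3}{4}$ ($f = 2 - \frac{5}{4} = \frac{3}{4} \approx 0.75$)
$y = \frac{15}{2}$ ($y = \frac{1}{2} \cdot 15 = \frac{15}{2} \approx 7.5$)
$N{\left(O \right)} = \frac{3 O^{2}}{4}$ ($N{\left(O \right)} = \frac{3 O}{4} O = \frac{3 O^{2}}{4}$)
$A = -17$
$v{\left(B,l \right)} = \frac{8}{5}$ ($v{\left(B,l \right)} = \frac{\frac{3}{4} \cdot 4^{2}}{\frac{15}{2}} = \frac{3}{4} \cdot 16 \cdot \frac{2}{15} = 12 \cdot \frac{2}{15} = \frac{8}{5}$)
$v{\left(-10,A \right)} K{\left(-10,-7 \right)} = \frac{8}{5} \left(-7\right) = - \frac{56}{5}$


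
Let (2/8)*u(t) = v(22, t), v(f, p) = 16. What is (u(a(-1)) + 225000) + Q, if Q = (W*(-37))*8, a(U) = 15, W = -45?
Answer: 238384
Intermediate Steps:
u(t) = 64 (u(t) = 4*16 = 64)
Q = 13320 (Q = -45*(-37)*8 = 1665*8 = 13320)
(u(a(-1)) + 225000) + Q = (64 + 225000) + 13320 = 225064 + 13320 = 238384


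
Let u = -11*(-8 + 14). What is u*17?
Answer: -1122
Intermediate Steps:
u = -66 (u = -11*6 = -66)
u*17 = -66*17 = -1122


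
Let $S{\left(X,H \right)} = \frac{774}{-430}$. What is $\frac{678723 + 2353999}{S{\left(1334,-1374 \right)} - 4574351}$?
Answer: $- \frac{7581805}{11435882} \approx -0.66298$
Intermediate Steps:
$S{\left(X,H \right)} = - \frac{9}{5}$ ($S{\left(X,H \right)} = 774 \left(- \frac{1}{430}\right) = - \frac{9}{5}$)
$\frac{678723 + 2353999}{S{\left(1334,-1374 \right)} - 4574351} = \frac{678723 + 2353999}{- \frac{9}{5} - 4574351} = \frac{3032722}{- \frac{22871764}{5}} = 3032722 \left(- \frac{5}{22871764}\right) = - \frac{7581805}{11435882}$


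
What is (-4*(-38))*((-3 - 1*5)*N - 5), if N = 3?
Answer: -4408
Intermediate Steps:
(-4*(-38))*((-3 - 1*5)*N - 5) = (-4*(-38))*((-3 - 1*5)*3 - 5) = 152*((-3 - 5)*3 - 5) = 152*(-8*3 - 5) = 152*(-24 - 5) = 152*(-29) = -4408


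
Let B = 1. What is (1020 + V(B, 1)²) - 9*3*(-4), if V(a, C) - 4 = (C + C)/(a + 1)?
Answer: 1153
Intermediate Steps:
V(a, C) = 4 + 2*C/(1 + a) (V(a, C) = 4 + (C + C)/(a + 1) = 4 + (2*C)/(1 + a) = 4 + 2*C/(1 + a))
(1020 + V(B, 1)²) - 9*3*(-4) = (1020 + (2*(2 + 1 + 2*1)/(1 + 1))²) - 9*3*(-4) = (1020 + (2*(2 + 1 + 2)/2)²) - 27*(-4) = (1020 + (2*(½)*5)²) + 108 = (1020 + 5²) + 108 = (1020 + 25) + 108 = 1045 + 108 = 1153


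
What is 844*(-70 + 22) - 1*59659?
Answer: -100171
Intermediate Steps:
844*(-70 + 22) - 1*59659 = 844*(-48) - 59659 = -40512 - 59659 = -100171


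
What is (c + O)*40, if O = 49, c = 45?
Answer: 3760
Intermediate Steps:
(c + O)*40 = (45 + 49)*40 = 94*40 = 3760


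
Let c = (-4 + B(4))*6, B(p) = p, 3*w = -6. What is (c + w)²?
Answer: 4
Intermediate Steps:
w = -2 (w = (⅓)*(-6) = -2)
c = 0 (c = (-4 + 4)*6 = 0*6 = 0)
(c + w)² = (0 - 2)² = (-2)² = 4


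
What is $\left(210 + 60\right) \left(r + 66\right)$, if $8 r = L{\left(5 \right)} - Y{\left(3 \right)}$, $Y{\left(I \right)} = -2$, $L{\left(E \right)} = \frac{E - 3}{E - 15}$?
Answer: $\frac{71523}{4} \approx 17881.0$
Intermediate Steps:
$L{\left(E \right)} = \frac{-3 + E}{-15 + E}$
$r = \frac{9}{40}$ ($r = \frac{\frac{-3 + 5}{-15 + 5} - -2}{8} = \frac{\frac{1}{-10} \cdot 2 + 2}{8} = \frac{\left(- \frac{1}{10}\right) 2 + 2}{8} = \frac{- \frac{1}{5} + 2}{8} = \frac{1}{8} \cdot \frac{9}{5} = \frac{9}{40} \approx 0.225$)
$\left(210 + 60\right) \left(r + 66\right) = \left(210 + 60\right) \left(\frac{9}{40} + 66\right) = 270 \cdot \frac{2649}{40} = \frac{71523}{4}$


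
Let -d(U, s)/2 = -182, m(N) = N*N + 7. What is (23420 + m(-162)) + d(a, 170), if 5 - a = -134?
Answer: 50035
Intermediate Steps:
a = 139 (a = 5 - 1*(-134) = 5 + 134 = 139)
m(N) = 7 + N² (m(N) = N² + 7 = 7 + N²)
d(U, s) = 364 (d(U, s) = -2*(-182) = 364)
(23420 + m(-162)) + d(a, 170) = (23420 + (7 + (-162)²)) + 364 = (23420 + (7 + 26244)) + 364 = (23420 + 26251) + 364 = 49671 + 364 = 50035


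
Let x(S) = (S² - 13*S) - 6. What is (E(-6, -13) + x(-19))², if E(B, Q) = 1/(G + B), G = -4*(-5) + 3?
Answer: 104755225/289 ≈ 3.6248e+5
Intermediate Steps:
x(S) = -6 + S² - 13*S
G = 23 (G = 20 + 3 = 23)
E(B, Q) = 1/(23 + B)
(E(-6, -13) + x(-19))² = (1/(23 - 6) + (-6 + (-19)² - 13*(-19)))² = (1/17 + (-6 + 361 + 247))² = (1/17 + 602)² = (10235/17)² = 104755225/289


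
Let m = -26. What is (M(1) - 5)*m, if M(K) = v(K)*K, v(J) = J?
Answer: 104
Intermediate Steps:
M(K) = K² (M(K) = K*K = K²)
(M(1) - 5)*m = (1² - 5)*(-26) = (1 - 5)*(-26) = -4*(-26) = 104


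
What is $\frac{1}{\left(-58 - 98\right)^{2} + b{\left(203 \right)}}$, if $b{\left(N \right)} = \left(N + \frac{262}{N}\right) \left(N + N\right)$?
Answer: $\frac{1}{107278} \approx 9.3216 \cdot 10^{-6}$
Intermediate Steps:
$b{\left(N \right)} = 2 N \left(N + \frac{262}{N}\right)$ ($b{\left(N \right)} = \left(N + \frac{262}{N}\right) 2 N = 2 N \left(N + \frac{262}{N}\right)$)
$\frac{1}{\left(-58 - 98\right)^{2} + b{\left(203 \right)}} = \frac{1}{\left(-58 - 98\right)^{2} + \left(524 + 2 \cdot 203^{2}\right)} = \frac{1}{\left(-156\right)^{2} + \left(524 + 2 \cdot 41209\right)} = \frac{1}{24336 + \left(524 + 82418\right)} = \frac{1}{24336 + 82942} = \frac{1}{107278}$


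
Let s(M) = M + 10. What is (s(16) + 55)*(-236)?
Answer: -19116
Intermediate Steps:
s(M) = 10 + M
(s(16) + 55)*(-236) = ((10 + 16) + 55)*(-236) = (26 + 55)*(-236) = 81*(-236) = -19116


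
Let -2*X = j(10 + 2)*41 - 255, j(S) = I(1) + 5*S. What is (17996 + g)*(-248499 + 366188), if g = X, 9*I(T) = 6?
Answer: 11919424231/6 ≈ 1.9866e+9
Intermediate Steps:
I(T) = ⅔ (I(T) = (⅑)*6 = ⅔)
j(S) = ⅔ + 5*S
X = -6697/6 (X = -((⅔ + 5*(10 + 2))*41 - 255)/2 = -((⅔ + 5*12)*41 - 255)/2 = -((⅔ + 60)*41 - 255)/2 = -((182/3)*41 - 255)/2 = -(7462/3 - 255)/2 = -½*6697/3 = -6697/6 ≈ -1116.2)
g = -6697/6 ≈ -1116.2
(17996 + g)*(-248499 + 366188) = (17996 - 6697/6)*(-248499 + 366188) = (101279/6)*117689 = 11919424231/6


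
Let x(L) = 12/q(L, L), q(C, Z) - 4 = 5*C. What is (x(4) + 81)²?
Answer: 26569/4 ≈ 6642.3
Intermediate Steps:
q(C, Z) = 4 + 5*C
x(L) = 12/(4 + 5*L)
(x(4) + 81)² = (12/(4 + 5*4) + 81)² = (12/(4 + 20) + 81)² = (12/24 + 81)² = (12*(1/24) + 81)² = (½ + 81)² = (163/2)² = 26569/4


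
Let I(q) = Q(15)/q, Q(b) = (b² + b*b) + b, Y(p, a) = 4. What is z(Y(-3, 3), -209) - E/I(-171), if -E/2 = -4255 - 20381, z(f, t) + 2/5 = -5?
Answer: 2807667/155 ≈ 18114.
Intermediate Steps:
z(f, t) = -27/5 (z(f, t) = -⅖ - 5 = -27/5)
Q(b) = b + 2*b² (Q(b) = (b² + b²) + b = 2*b² + b = b + 2*b²)
I(q) = 465/q (I(q) = (15*(1 + 2*15))/q = (15*(1 + 30))/q = (15*31)/q = 465/q)
E = 49272 (E = -2*(-4255 - 20381) = -2*(-24636) = 49272)
z(Y(-3, 3), -209) - E/I(-171) = -27/5 - 49272/(465/(-171)) = -27/5 - 49272/(465*(-1/171)) = -27/5 - 49272/(-155/57) = -27/5 - 49272*(-57)/155 = -27/5 - 1*(-2808504/155) = -27/5 + 2808504/155 = 2807667/155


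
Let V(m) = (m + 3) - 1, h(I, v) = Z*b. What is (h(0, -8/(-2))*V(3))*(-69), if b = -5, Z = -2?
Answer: -3450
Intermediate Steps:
h(I, v) = 10 (h(I, v) = -2*(-5) = 10)
V(m) = 2 + m (V(m) = (3 + m) - 1 = 2 + m)
(h(0, -8/(-2))*V(3))*(-69) = (10*(2 + 3))*(-69) = (10*5)*(-69) = 50*(-69) = -3450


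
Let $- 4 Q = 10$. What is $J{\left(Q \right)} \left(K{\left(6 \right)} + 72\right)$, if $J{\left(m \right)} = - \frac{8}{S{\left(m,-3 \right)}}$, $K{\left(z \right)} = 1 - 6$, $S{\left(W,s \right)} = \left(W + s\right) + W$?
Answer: $67$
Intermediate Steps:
$Q = - \frac{5}{2}$ ($Q = \left(- \frac{1}{4}\right) 10 = - \frac{5}{2} \approx -2.5$)
$S{\left(W,s \right)} = s + 2 W$
$K{\left(z \right)} = -5$
$J{\left(m \right)} = - \frac{8}{-3 + 2 m}$
$J{\left(Q \right)} \left(K{\left(6 \right)} + 72\right) = - \frac{8}{-3 + 2 \left(- \frac{5}{2}\right)} \left(-5 + 72\right) = - \frac{8}{-3 - 5} \cdot 67 = - \frac{8}{-8} \cdot 67 = \left(-8\right) \left(- \frac{1}{8}\right) 67 = 1 \cdot 67 = 67$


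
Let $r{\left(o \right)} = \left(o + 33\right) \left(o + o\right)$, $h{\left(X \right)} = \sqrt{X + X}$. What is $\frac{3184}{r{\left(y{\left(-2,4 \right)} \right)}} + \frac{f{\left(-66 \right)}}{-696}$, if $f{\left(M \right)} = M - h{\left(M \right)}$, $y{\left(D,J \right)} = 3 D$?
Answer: $- \frac{91445}{9396} + \frac{i \sqrt{33}}{348} \approx -9.7323 + 0.016507 i$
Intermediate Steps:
$h{\left(X \right)} = \sqrt{2} \sqrt{X}$ ($h{\left(X \right)} = \sqrt{2 X} = \sqrt{2} \sqrt{X}$)
$f{\left(M \right)} = M - \sqrt{2} \sqrt{M}$
$r{\left(o \right)} = 2 o \left(33 + o\right)$ ($r{\left(o \right)} = \left(33 + o\right) 2 o = 2 o \left(33 + o\right)$)
$\frac{3184}{r{\left(y{\left(-2,4 \right)} \right)}} + \frac{f{\left(-66 \right)}}{-696} = \frac{3184}{2 \cdot 3 \left(-2\right) \left(33 + 3 \left(-2\right)\right)} + \frac{-66 - \sqrt{2} \sqrt{-66}}{-696} = \frac{3184}{2 \left(-6\right) \left(33 - 6\right)} + \left(-66 - \sqrt{2} i \sqrt{66}\right) \left(- \frac{1}{696}\right) = \frac{3184}{2 \left(-6\right) 27} + \left(-66 - 2 i \sqrt{33}\right) \left(- \frac{1}{696}\right) = \frac{3184}{-324} + \left(\frac{11}{116} + \frac{i \sqrt{33}}{348}\right) = 3184 \left(- \frac{1}{324}\right) + \left(\frac{11}{116} + \frac{i \sqrt{33}}{348}\right) = - \frac{796}{81} + \left(\frac{11}{116} + \frac{i \sqrt{33}}{348}\right) = - \frac{91445}{9396} + \frac{i \sqrt{33}}{348}$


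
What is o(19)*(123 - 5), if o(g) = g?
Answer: 2242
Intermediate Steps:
o(19)*(123 - 5) = 19*(123 - 5) = 19*118 = 2242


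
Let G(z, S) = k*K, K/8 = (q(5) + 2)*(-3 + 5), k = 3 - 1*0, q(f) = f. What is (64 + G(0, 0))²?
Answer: 160000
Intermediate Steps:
k = 3 (k = 3 + 0 = 3)
K = 112 (K = 8*((5 + 2)*(-3 + 5)) = 8*(7*2) = 8*14 = 112)
G(z, S) = 336 (G(z, S) = 3*112 = 336)
(64 + G(0, 0))² = (64 + 336)² = 400² = 160000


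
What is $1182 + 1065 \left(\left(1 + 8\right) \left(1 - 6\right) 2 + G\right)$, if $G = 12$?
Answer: $-81888$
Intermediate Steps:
$1182 + 1065 \left(\left(1 + 8\right) \left(1 - 6\right) 2 + G\right) = 1182 + 1065 \left(\left(1 + 8\right) \left(1 - 6\right) 2 + 12\right) = 1182 + 1065 \left(9 \left(-5\right) 2 + 12\right) = 1182 + 1065 \left(\left(-45\right) 2 + 12\right) = 1182 + 1065 \left(-90 + 12\right) = 1182 + 1065 \left(-78\right) = 1182 - 83070 = -81888$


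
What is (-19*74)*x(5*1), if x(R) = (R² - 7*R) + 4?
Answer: 8436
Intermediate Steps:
x(R) = 4 + R² - 7*R
(-19*74)*x(5*1) = (-19*74)*(4 + (5*1)² - 35) = -1406*(4 + 5² - 7*5) = -1406*(4 + 25 - 35) = -1406*(-6) = 8436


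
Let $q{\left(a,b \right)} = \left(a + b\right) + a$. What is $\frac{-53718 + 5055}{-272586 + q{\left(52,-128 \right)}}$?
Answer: $\frac{5407}{30290} \approx 0.17851$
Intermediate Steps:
$q{\left(a,b \right)} = b + 2 a$
$\frac{-53718 + 5055}{-272586 + q{\left(52,-128 \right)}} = \frac{-53718 + 5055}{-272586 + \left(-128 + 2 \cdot 52\right)} = - \frac{48663}{-272586 + \left(-128 + 104\right)} = - \frac{48663}{-272586 - 24} = - \frac{48663}{-272610} = \left(-48663\right) \left(- \frac{1}{272610}\right) = \frac{5407}{30290}$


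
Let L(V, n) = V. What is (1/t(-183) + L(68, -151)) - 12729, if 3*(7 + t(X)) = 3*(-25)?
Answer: -405153/32 ≈ -12661.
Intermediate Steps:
t(X) = -32 (t(X) = -7 + (3*(-25))/3 = -7 + (1/3)*(-75) = -7 - 25 = -32)
(1/t(-183) + L(68, -151)) - 12729 = (1/(-32) + 68) - 12729 = (-1/32 + 68) - 12729 = 2175/32 - 12729 = -405153/32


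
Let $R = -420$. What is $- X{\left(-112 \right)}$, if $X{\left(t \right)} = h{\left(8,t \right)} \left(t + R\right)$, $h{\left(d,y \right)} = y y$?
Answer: $6673408$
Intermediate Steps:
$h{\left(d,y \right)} = y^{2}$
$X{\left(t \right)} = t^{2} \left(-420 + t\right)$ ($X{\left(t \right)} = t^{2} \left(t - 420\right) = t^{2} \left(-420 + t\right)$)
$- X{\left(-112 \right)} = - \left(-112\right)^{2} \left(-420 - 112\right) = - 12544 \left(-532\right) = \left(-1\right) \left(-6673408\right) = 6673408$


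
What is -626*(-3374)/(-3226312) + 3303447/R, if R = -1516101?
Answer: -1155012000499/407617904126 ≈ -2.8336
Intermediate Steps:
-626*(-3374)/(-3226312) + 3303447/R = -626*(-3374)/(-3226312) + 3303447/(-1516101) = 2112124*(-1/3226312) + 3303447*(-1/1516101) = -528031/806578 - 1101149/505367 = -1155012000499/407617904126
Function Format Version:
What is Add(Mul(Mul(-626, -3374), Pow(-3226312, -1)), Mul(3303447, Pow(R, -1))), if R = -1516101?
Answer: Rational(-1155012000499, 407617904126) ≈ -2.8336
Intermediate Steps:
Add(Mul(Mul(-626, -3374), Pow(-3226312, -1)), Mul(3303447, Pow(R, -1))) = Add(Mul(Mul(-626, -3374), Pow(-3226312, -1)), Mul(3303447, Pow(-1516101, -1))) = Add(Mul(2112124, Rational(-1, 3226312)), Mul(3303447, Rational(-1, 1516101))) = Add(Rational(-528031, 806578), Rational(-1101149, 505367)) = Rational(-1155012000499, 407617904126)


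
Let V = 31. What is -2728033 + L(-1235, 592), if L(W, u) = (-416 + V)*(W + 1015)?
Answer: -2643333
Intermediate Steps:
L(W, u) = -390775 - 385*W (L(W, u) = (-416 + 31)*(W + 1015) = -385*(1015 + W) = -390775 - 385*W)
-2728033 + L(-1235, 592) = -2728033 + (-390775 - 385*(-1235)) = -2728033 + (-390775 + 475475) = -2728033 + 84700 = -2643333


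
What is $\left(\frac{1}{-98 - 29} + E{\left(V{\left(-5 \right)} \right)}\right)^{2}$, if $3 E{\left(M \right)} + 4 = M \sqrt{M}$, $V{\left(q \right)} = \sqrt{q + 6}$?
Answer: $\frac{16384}{16129} \approx 1.0158$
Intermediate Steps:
$V{\left(q \right)} = \sqrt{6 + q}$
$E{\left(M \right)} = - \frac{4}{3} + \frac{M^{\frac{3}{2}}}{3}$ ($E{\left(M \right)} = - \frac{4}{3} + \frac{M \sqrt{M}}{3} = - \frac{4}{3} + \frac{M^{\frac{3}{2}}}{3}$)
$\left(\frac{1}{-98 - 29} + E{\left(V{\left(-5 \right)} \right)}\right)^{2} = \left(\frac{1}{-98 - 29} - \left(\frac{4}{3} - \frac{\left(\sqrt{6 - 5}\right)^{\frac{3}{2}}}{3}\right)\right)^{2} = \left(\frac{1}{-127} - \left(\frac{4}{3} - \frac{\left(\sqrt{1}\right)^{\frac{3}{2}}}{3}\right)\right)^{2} = \left(- \frac{1}{127} - \left(\frac{4}{3} - \frac{1^{\frac{3}{2}}}{3}\right)\right)^{2} = \left(- \frac{1}{127} + \left(- \frac{4}{3} + \frac{1}{3} \cdot 1\right)\right)^{2} = \left(- \frac{1}{127} + \left(- \frac{4}{3} + \frac{1}{3}\right)\right)^{2} = \left(- \frac{1}{127} - 1\right)^{2} = \left(- \frac{128}{127}\right)^{2} = \frac{16384}{16129}$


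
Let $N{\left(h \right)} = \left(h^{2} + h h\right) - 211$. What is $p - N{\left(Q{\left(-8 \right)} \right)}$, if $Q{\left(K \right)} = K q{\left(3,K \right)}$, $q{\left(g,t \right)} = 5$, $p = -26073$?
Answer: $-29062$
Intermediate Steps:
$Q{\left(K \right)} = 5 K$ ($Q{\left(K \right)} = K 5 = 5 K$)
$N{\left(h \right)} = -211 + 2 h^{2}$ ($N{\left(h \right)} = \left(h^{2} + h^{2}\right) - 211 = 2 h^{2} - 211 = -211 + 2 h^{2}$)
$p - N{\left(Q{\left(-8 \right)} \right)} = -26073 - \left(-211 + 2 \left(5 \left(-8\right)\right)^{2}\right) = -26073 - \left(-211 + 2 \left(-40\right)^{2}\right) = -26073 - \left(-211 + 2 \cdot 1600\right) = -26073 - \left(-211 + 3200\right) = -26073 - 2989 = -29062$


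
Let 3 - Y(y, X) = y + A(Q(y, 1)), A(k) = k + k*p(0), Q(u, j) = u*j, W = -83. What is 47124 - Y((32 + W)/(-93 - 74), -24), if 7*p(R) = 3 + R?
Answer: 55085316/1169 ≈ 47122.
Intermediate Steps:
p(R) = 3/7 + R/7 (p(R) = (3 + R)/7 = 3/7 + R/7)
Q(u, j) = j*u
A(k) = 10*k/7 (A(k) = k + k*(3/7 + (⅐)*0) = k + k*(3/7 + 0) = k + k*(3/7) = k + 3*k/7 = 10*k/7)
Y(y, X) = 3 - 17*y/7 (Y(y, X) = 3 - (y + 10*(1*y)/7) = 3 - (y + 10*y/7) = 3 - 17*y/7)
47124 - Y((32 + W)/(-93 - 74), -24) = 47124 - (3 - 17*(32 - 83)/(7*(-93 - 74))) = 47124 - (3 - (-867)/(7*(-167))) = 47124 - (3 - (-867)*(-1)/(7*167)) = 47124 - (3 - 17/7*51/167) = 47124 - (3 - 867/1169) = 47124 - 1*2640/1169 = 47124 - 2640/1169 = 55085316/1169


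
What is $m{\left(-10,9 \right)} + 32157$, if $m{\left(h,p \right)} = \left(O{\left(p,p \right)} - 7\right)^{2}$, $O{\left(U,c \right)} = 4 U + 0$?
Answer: $32998$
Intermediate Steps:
$O{\left(U,c \right)} = 4 U$
$m{\left(h,p \right)} = \left(-7 + 4 p\right)^{2}$ ($m{\left(h,p \right)} = \left(4 p - 7\right)^{2} = \left(-7 + 4 p\right)^{2}$)
$m{\left(-10,9 \right)} + 32157 = \left(-7 + 4 \cdot 9\right)^{2} + 32157 = \left(-7 + 36\right)^{2} + 32157 = 29^{2} + 32157 = 841 + 32157 = 32998$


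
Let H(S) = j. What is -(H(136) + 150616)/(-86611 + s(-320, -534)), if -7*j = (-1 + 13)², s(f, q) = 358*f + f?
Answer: 1054168/1410437 ≈ 0.74741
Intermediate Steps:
s(f, q) = 359*f
j = -144/7 (j = -(-1 + 13)²/7 = -⅐*12² = -⅐*144 = -144/7 ≈ -20.571)
H(S) = -144/7
-(H(136) + 150616)/(-86611 + s(-320, -534)) = -(-144/7 + 150616)/(-86611 + 359*(-320)) = -1054168/(7*(-86611 - 114880)) = -1054168/(7*(-201491)) = -1054168*(-1)/(7*201491) = -1*(-1054168/1410437) = 1054168/1410437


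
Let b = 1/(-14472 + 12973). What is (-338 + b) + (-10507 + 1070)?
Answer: -14652726/1499 ≈ -9775.0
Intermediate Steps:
b = -1/1499 (b = 1/(-1499) = -1/1499 ≈ -0.00066711)
(-338 + b) + (-10507 + 1070) = (-338 - 1/1499) + (-10507 + 1070) = -506663/1499 - 9437 = -14652726/1499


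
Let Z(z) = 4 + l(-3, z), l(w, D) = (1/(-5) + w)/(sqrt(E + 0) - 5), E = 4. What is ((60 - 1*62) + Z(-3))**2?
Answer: 2116/225 ≈ 9.4044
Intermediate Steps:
l(w, D) = 1/15 - w/3 (l(w, D) = (1/(-5) + w)/(sqrt(4 + 0) - 5) = (-1/5 + w)/(sqrt(4) - 5) = (-1/5 + w)/(2 - 5) = (-1/5 + w)/(-3) = (-1/5 + w)*(-1/3) = 1/15 - w/3)
Z(z) = 76/15 (Z(z) = 4 + (1/15 - 1/3*(-3)) = 4 + (1/15 + 1) = 4 + 16/15 = 76/15)
((60 - 1*62) + Z(-3))**2 = ((60 - 1*62) + 76/15)**2 = ((60 - 62) + 76/15)**2 = (-2 + 76/15)**2 = (46/15)**2 = 2116/225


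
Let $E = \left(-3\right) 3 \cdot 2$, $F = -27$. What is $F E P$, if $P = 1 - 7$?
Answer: $-2916$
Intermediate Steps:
$P = -6$
$E = -18$ ($E = \left(-9\right) 2 = -18$)
$F E P = \left(-27\right) \left(-18\right) \left(-6\right) = 486 \left(-6\right) = -2916$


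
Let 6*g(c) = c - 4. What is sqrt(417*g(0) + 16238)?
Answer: 2*sqrt(3990) ≈ 126.33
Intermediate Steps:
g(c) = -2/3 + c/6 (g(c) = (c - 4)/6 = (-4 + c)/6 = -2/3 + c/6)
sqrt(417*g(0) + 16238) = sqrt(417*(-2/3 + (1/6)*0) + 16238) = sqrt(417*(-2/3 + 0) + 16238) = sqrt(417*(-2/3) + 16238) = sqrt(-278 + 16238) = sqrt(15960) = 2*sqrt(3990)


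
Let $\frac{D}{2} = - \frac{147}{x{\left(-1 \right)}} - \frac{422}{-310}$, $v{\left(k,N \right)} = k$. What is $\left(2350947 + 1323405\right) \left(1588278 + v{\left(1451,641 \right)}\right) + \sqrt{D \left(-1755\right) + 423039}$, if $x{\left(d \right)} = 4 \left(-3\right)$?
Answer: $5841223930608 + \frac{\sqrt{1442512398}}{62} \approx 5.8412 \cdot 10^{12}$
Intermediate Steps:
$x{\left(d \right)} = -12$
$D = \frac{8439}{310}$ ($D = 2 \left(- \frac{147}{-12} - \frac{422}{-310}\right) = 2 \left(\left(-147\right) \left(- \frac{1}{12}\right) - - \frac{211}{155}\right) = 2 \left(\frac{49}{4} + \frac{211}{155}\right) = 2 \cdot \frac{8439}{620} = \frac{8439}{310} \approx 27.223$)
$\left(2350947 + 1323405\right) \left(1588278 + v{\left(1451,641 \right)}\right) + \sqrt{D \left(-1755\right) + 423039} = \left(2350947 + 1323405\right) \left(1588278 + 1451\right) + \sqrt{\frac{8439}{310} \left(-1755\right) + 423039} = 3674352 \cdot 1589729 + \sqrt{- \frac{2962089}{62} + 423039} = 5841223930608 + \sqrt{\frac{23266329}{62}} = 5841223930608 + \frac{\sqrt{1442512398}}{62}$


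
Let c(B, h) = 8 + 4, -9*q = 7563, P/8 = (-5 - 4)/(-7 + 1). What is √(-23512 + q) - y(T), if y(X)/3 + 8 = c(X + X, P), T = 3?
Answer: -12 + I*√219171/3 ≈ -12.0 + 156.05*I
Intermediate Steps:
P = 12 (P = 8*((-5 - 4)/(-7 + 1)) = 8*(-9/(-6)) = 8*(-9*(-⅙)) = 8*(3/2) = 12)
q = -2521/3 (q = -⅑*7563 = -2521/3 ≈ -840.33)
c(B, h) = 12
y(X) = 12 (y(X) = -24 + 3*12 = -24 + 36 = 12)
√(-23512 + q) - y(T) = √(-23512 - 2521/3) - 1*12 = √(-73057/3) - 12 = I*√219171/3 - 12 = -12 + I*√219171/3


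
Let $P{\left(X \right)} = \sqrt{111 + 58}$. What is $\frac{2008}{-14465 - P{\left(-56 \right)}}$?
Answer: $- \frac{1004}{7239} \approx -0.13869$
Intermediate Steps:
$P{\left(X \right)} = 13$ ($P{\left(X \right)} = \sqrt{169} = 13$)
$\frac{2008}{-14465 - P{\left(-56 \right)}} = \frac{2008}{-14465 - 13} = \frac{2008}{-14478} = 2008 \left(- \frac{1}{14478}\right) = - \frac{1004}{7239}$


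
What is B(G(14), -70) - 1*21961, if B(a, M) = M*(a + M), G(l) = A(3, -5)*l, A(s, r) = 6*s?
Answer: -34701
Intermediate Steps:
G(l) = 18*l (G(l) = (6*3)*l = 18*l)
B(a, M) = M*(M + a)
B(G(14), -70) - 1*21961 = -70*(-70 + 18*14) - 1*21961 = -70*(-70 + 252) - 21961 = -70*182 - 21961 = -12740 - 21961 = -34701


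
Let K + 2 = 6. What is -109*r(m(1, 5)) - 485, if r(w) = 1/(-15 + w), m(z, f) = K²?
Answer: -594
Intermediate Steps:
K = 4 (K = -2 + 6 = 4)
m(z, f) = 16 (m(z, f) = 4² = 16)
-109*r(m(1, 5)) - 485 = -109/(-15 + 16) - 485 = -109/1 - 485 = -109*1 - 485 = -109 - 485 = -594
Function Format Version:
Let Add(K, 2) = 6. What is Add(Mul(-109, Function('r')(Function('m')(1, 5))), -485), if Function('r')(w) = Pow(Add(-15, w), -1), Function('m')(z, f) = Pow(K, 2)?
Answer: -594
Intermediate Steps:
K = 4 (K = Add(-2, 6) = 4)
Function('m')(z, f) = 16 (Function('m')(z, f) = Pow(4, 2) = 16)
Add(Mul(-109, Function('r')(Function('m')(1, 5))), -485) = Add(Mul(-109, Pow(Add(-15, 16), -1)), -485) = Add(Mul(-109, Pow(1, -1)), -485) = Add(Mul(-109, 1), -485) = Add(-109, -485) = -594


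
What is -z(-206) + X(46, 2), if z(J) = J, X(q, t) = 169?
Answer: 375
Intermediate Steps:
-z(-206) + X(46, 2) = -1*(-206) + 169 = 206 + 169 = 375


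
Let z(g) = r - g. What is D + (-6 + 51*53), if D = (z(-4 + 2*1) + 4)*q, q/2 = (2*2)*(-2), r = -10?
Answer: 2761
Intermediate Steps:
z(g) = -10 - g
q = -16 (q = 2*((2*2)*(-2)) = 2*(4*(-2)) = 2*(-8) = -16)
D = 64 (D = ((-10 - (-4 + 2*1)) + 4)*(-16) = ((-10 - (-4 + 2)) + 4)*(-16) = ((-10 - 1*(-2)) + 4)*(-16) = ((-10 + 2) + 4)*(-16) = (-8 + 4)*(-16) = -4*(-16) = 64)
D + (-6 + 51*53) = 64 + (-6 + 51*53) = 64 + (-6 + 2703) = 64 + 2697 = 2761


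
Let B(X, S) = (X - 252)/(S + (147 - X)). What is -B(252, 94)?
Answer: 0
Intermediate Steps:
B(X, S) = (-252 + X)/(147 + S - X)
-B(252, 94) = -(-252 + 252)/(147 + 94 - 1*252) = -0/(147 + 94 - 252) = -0/(-11) = -(-1)*0/11 = -1*0 = 0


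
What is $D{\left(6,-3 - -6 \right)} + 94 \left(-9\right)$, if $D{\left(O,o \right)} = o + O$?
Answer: $-837$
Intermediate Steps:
$D{\left(O,o \right)} = O + o$
$D{\left(6,-3 - -6 \right)} + 94 \left(-9\right) = \left(6 - -3\right) + 94 \left(-9\right) = \left(6 + \left(-3 + 6\right)\right) - 846 = \left(6 + 3\right) - 846 = 9 - 846 = -837$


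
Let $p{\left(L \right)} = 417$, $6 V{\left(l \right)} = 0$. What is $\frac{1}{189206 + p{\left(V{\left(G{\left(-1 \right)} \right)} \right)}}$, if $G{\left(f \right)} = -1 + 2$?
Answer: $\frac{1}{189623} \approx 5.2736 \cdot 10^{-6}$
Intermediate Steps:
$G{\left(f \right)} = 1$
$V{\left(l \right)} = 0$ ($V{\left(l \right)} = \frac{1}{6} \cdot 0 = 0$)
$\frac{1}{189206 + p{\left(V{\left(G{\left(-1 \right)} \right)} \right)}} = \frac{1}{189206 + 417} = \frac{1}{189623}$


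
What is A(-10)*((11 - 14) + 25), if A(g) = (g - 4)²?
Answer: 4312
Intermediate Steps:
A(g) = (-4 + g)²
A(-10)*((11 - 14) + 25) = (-4 - 10)²*((11 - 14) + 25) = (-14)²*(-3 + 25) = 196*22 = 4312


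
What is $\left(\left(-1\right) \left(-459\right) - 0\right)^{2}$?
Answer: $210681$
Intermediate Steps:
$\left(\left(-1\right) \left(-459\right) - 0\right)^{2} = \left(459 + \left(-155 + 155\right)\right)^{2} = \left(459 + 0\right)^{2} = 459^{2} = 210681$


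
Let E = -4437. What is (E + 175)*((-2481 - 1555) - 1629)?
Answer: 24144230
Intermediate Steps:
(E + 175)*((-2481 - 1555) - 1629) = (-4437 + 175)*((-2481 - 1555) - 1629) = -4262*(-4036 - 1629) = -4262*(-5665) = 24144230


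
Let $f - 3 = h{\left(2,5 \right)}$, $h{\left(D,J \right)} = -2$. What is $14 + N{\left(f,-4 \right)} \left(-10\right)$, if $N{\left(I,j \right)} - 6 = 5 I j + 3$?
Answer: $124$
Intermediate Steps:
$f = 1$ ($f = 3 - 2 = 1$)
$N{\left(I,j \right)} = 9 + 5 I j$ ($N{\left(I,j \right)} = 6 + \left(5 I j + 3\right) = 6 + \left(3 + 5 I j\right) = 9 + 5 I j$)
$14 + N{\left(f,-4 \right)} \left(-10\right) = 14 + \left(9 + 5 \cdot 1 \left(-4\right)\right) \left(-10\right) = 14 + \left(9 - 20\right) \left(-10\right) = 14 - -110 = 14 + 110 = 124$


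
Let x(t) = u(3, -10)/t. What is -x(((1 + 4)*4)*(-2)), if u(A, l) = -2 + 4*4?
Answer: 7/20 ≈ 0.35000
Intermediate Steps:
u(A, l) = 14 (u(A, l) = -2 + 16 = 14)
x(t) = 14/t
-x(((1 + 4)*4)*(-2)) = -14/(((1 + 4)*4)*(-2)) = -14/((5*4)*(-2)) = -14/(20*(-2)) = -14/(-40) = -14*(-1)/40 = -1*(-7/20) = 7/20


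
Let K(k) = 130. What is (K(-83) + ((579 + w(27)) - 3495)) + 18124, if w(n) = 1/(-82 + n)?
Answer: 843589/55 ≈ 15338.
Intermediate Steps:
(K(-83) + ((579 + w(27)) - 3495)) + 18124 = (130 + ((579 + 1/(-82 + 27)) - 3495)) + 18124 = (130 + ((579 + 1/(-55)) - 3495)) + 18124 = (130 + ((579 - 1/55) - 3495)) + 18124 = (130 + (31844/55 - 3495)) + 18124 = (130 - 160381/55) + 18124 = -153231/55 + 18124 = 843589/55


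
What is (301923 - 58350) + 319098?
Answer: 562671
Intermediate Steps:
(301923 - 58350) + 319098 = 243573 + 319098 = 562671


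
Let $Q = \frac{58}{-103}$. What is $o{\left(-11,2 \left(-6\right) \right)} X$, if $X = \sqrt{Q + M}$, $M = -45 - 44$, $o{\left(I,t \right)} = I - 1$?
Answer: $- \frac{180 i \sqrt{4223}}{103} \approx - 113.57 i$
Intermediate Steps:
$Q = - \frac{58}{103}$ ($Q = 58 \left(- \frac{1}{103}\right) = - \frac{58}{103} \approx -0.56311$)
$o{\left(I,t \right)} = -1 + I$ ($o{\left(I,t \right)} = I - 1 = -1 + I$)
$M = -89$ ($M = -45 - 44 = -89$)
$X = \frac{15 i \sqrt{4223}}{103}$ ($X = \sqrt{- \frac{58}{103} - 89} = \sqrt{- \frac{9225}{103}} = \frac{15 i \sqrt{4223}}{103} \approx 9.4638 i$)
$o{\left(-11,2 \left(-6\right) \right)} X = \left(-1 - 11\right) \frac{15 i \sqrt{4223}}{103} = - 12 \frac{15 i \sqrt{4223}}{103} = - \frac{180 i \sqrt{4223}}{103}$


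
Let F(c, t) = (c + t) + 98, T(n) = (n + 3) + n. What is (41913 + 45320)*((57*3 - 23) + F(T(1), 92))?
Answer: 29920919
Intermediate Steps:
T(n) = 3 + 2*n (T(n) = (3 + n) + n = 3 + 2*n)
F(c, t) = 98 + c + t
(41913 + 45320)*((57*3 - 23) + F(T(1), 92)) = (41913 + 45320)*((57*3 - 23) + (98 + (3 + 2*1) + 92)) = 87233*((171 - 23) + (98 + (3 + 2) + 92)) = 87233*(148 + (98 + 5 + 92)) = 87233*(148 + 195) = 87233*343 = 29920919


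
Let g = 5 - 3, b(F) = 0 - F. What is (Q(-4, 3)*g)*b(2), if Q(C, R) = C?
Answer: 16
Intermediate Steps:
b(F) = -F
g = 2
(Q(-4, 3)*g)*b(2) = (-4*2)*(-1*2) = -8*(-2) = 16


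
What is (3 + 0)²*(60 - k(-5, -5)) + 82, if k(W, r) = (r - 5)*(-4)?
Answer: 262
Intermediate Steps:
k(W, r) = 20 - 4*r (k(W, r) = (-5 + r)*(-4) = 20 - 4*r)
(3 + 0)²*(60 - k(-5, -5)) + 82 = (3 + 0)²*(60 - (20 - 4*(-5))) + 82 = 3²*(60 - (20 + 20)) + 82 = 9*(60 - 1*40) + 82 = 9*(60 - 40) + 82 = 9*20 + 82 = 180 + 82 = 262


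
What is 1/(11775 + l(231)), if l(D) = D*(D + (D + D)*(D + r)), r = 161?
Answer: 1/41900160 ≈ 2.3866e-8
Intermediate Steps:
l(D) = D*(D + 2*D*(161 + D)) (l(D) = D*(D + (D + D)*(D + 161)) = D*(D + (2*D)*(161 + D)) = D*(D + 2*D*(161 + D)))
1/(11775 + l(231)) = 1/(11775 + 231**2*(323 + 2*231)) = 1/(11775 + 53361*(323 + 462)) = 1/(11775 + 53361*785) = 1/(11775 + 41888385) = 1/41900160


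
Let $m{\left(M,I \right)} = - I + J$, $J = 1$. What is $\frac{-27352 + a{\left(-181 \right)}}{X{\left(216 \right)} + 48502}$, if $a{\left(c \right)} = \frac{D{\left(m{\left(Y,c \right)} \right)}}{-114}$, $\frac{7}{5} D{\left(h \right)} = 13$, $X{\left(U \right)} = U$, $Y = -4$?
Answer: $- \frac{21826961}{38876964} \approx -0.56144$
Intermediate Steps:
$m{\left(M,I \right)} = 1 - I$ ($m{\left(M,I \right)} = - I + 1 = 1 - I$)
$D{\left(h \right)} = \frac{65}{7}$ ($D{\left(h \right)} = \frac{5}{7} \cdot 13 = \frac{65}{7}$)
$a{\left(c \right)} = - \frac{65}{798}$ ($a{\left(c \right)} = \frac{65}{7 \left(-114\right)} = \frac{65}{7} \left(- \frac{1}{114}\right) = - \frac{65}{798}$)
$\frac{-27352 + a{\left(-181 \right)}}{X{\left(216 \right)} + 48502} = \frac{-27352 - \frac{65}{798}}{216 + 48502} = - \frac{21826961}{798 \cdot 48718} = \left(- \frac{21826961}{798}\right) \frac{1}{48718} = - \frac{21826961}{38876964}$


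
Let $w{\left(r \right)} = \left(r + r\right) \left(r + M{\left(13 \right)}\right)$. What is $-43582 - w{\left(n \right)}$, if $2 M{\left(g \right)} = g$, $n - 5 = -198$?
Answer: $-115571$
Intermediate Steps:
$n = -193$ ($n = 5 - 198 = -193$)
$M{\left(g \right)} = \frac{g}{2}$
$w{\left(r \right)} = 2 r \left(\frac{13}{2} + r\right)$ ($w{\left(r \right)} = \left(r + r\right) \left(r + \frac{1}{2} \cdot 13\right) = 2 r \left(r + \frac{13}{2}\right) = 2 r \left(\frac{13}{2} + r\right)$)
$-43582 - w{\left(n \right)} = -43582 - - 193 \left(13 + 2 \left(-193\right)\right) = -43582 - - 193 \left(13 - 386\right) = -43582 - \left(-193\right) \left(-373\right) = -43582 - 71989 = -115571$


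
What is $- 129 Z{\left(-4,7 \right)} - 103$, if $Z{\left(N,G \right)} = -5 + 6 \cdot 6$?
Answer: $-4102$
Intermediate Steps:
$Z{\left(N,G \right)} = 31$ ($Z{\left(N,G \right)} = -5 + 36 = 31$)
$- 129 Z{\left(-4,7 \right)} - 103 = \left(-129\right) 31 - 103 = -3999 - 103 = -4102$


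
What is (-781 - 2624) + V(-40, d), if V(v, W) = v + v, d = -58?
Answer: -3485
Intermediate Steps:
V(v, W) = 2*v
(-781 - 2624) + V(-40, d) = (-781 - 2624) + 2*(-40) = -3405 - 80 = -3485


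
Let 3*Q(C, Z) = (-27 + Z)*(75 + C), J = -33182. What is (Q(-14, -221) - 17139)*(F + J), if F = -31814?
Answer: 4325158820/3 ≈ 1.4417e+9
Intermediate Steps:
Q(C, Z) = (-27 + Z)*(75 + C)/3 (Q(C, Z) = ((-27 + Z)*(75 + C))/3 = (-27 + Z)*(75 + C)/3)
(Q(-14, -221) - 17139)*(F + J) = ((-675 - 9*(-14) + 25*(-221) + (⅓)*(-14)*(-221)) - 17139)*(-31814 - 33182) = ((-675 + 126 - 5525 + 3094/3) - 17139)*(-64996) = (-15128/3 - 17139)*(-64996) = -66545/3*(-64996) = 4325158820/3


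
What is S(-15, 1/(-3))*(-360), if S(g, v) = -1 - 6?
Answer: 2520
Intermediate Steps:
S(g, v) = -7
S(-15, 1/(-3))*(-360) = -7*(-360) = 2520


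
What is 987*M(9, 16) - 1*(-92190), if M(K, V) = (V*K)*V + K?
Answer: 2375121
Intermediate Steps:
M(K, V) = K + K*V² (M(K, V) = (K*V)*V + K = K*V² + K = K + K*V²)
987*M(9, 16) - 1*(-92190) = 987*(9*(1 + 16²)) - 1*(-92190) = 987*(9*(1 + 256)) + 92190 = 987*(9*257) + 92190 = 987*2313 + 92190 = 2282931 + 92190 = 2375121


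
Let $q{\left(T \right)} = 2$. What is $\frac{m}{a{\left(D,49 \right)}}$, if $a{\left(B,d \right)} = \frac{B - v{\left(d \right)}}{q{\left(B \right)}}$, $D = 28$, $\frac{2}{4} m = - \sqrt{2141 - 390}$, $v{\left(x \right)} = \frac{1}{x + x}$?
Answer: $- \frac{392 \sqrt{1751}}{2743} \approx -5.98$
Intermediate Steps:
$v{\left(x \right)} = \frac{1}{2 x}$
$m = - 2 \sqrt{1751}$ ($m = 2 \left(- \sqrt{2141 - 390}\right) = 2 \left(- \sqrt{1751}\right) = - 2 \sqrt{1751} \approx -83.69$)
$a{\left(B,d \right)} = \frac{B}{2} - \frac{1}{4 d}$ ($a{\left(B,d \right)} = \frac{B - \frac{1}{2 d}}{2} = \left(B - \frac{1}{2 d}\right) \frac{1}{2} = \frac{B}{2} - \frac{1}{4 d}$)
$\frac{m}{a{\left(D,49 \right)}} = \frac{\left(-2\right) \sqrt{1751}}{\frac{1}{2} \cdot 28 - \frac{1}{4 \cdot 49}} = \frac{\left(-2\right) \sqrt{1751}}{14 - \frac{1}{196}} = \frac{\left(-2\right) \sqrt{1751}}{\frac{2743}{196}} = - 2 \sqrt{1751} \cdot \frac{196}{2743} = - \frac{392 \sqrt{1751}}{2743}$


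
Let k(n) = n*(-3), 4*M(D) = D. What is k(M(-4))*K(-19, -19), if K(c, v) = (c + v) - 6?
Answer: -132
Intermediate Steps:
K(c, v) = -6 + c + v
M(D) = D/4
k(n) = -3*n
k(M(-4))*K(-19, -19) = (-3*(-4)/4)*(-6 - 19 - 19) = -3*(-1)*(-44) = 3*(-44) = -132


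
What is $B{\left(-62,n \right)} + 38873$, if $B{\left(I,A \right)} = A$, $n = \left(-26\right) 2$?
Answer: $38821$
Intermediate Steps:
$n = -52$
$B{\left(-62,n \right)} + 38873 = -52 + 38873 = 38821$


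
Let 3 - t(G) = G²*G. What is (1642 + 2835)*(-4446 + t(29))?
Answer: -129080864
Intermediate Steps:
t(G) = 3 - G³ (t(G) = 3 - G²*G = 3 - G³)
(1642 + 2835)*(-4446 + t(29)) = (1642 + 2835)*(-4446 + (3 - 1*29³)) = 4477*(-4446 + (3 - 1*24389)) = 4477*(-4446 + (3 - 24389)) = 4477*(-4446 - 24386) = 4477*(-28832) = -129080864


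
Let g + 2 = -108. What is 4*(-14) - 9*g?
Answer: 934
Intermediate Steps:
g = -110 (g = -2 - 108 = -110)
4*(-14) - 9*g = 4*(-14) - 9*(-110) = -56 + 990 = 934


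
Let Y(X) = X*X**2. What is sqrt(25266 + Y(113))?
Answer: sqrt(1468163) ≈ 1211.7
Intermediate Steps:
Y(X) = X**3
sqrt(25266 + Y(113)) = sqrt(25266 + 113**3) = sqrt(25266 + 1442897) = sqrt(1468163)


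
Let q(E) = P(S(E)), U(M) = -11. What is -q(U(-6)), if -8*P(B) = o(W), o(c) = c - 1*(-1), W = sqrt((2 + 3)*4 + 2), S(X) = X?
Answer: 1/8 + sqrt(22)/8 ≈ 0.71130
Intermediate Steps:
W = sqrt(22) (W = sqrt(5*4 + 2) = sqrt(20 + 2) = sqrt(22) ≈ 4.6904)
o(c) = 1 + c (o(c) = c + 1 = 1 + c)
P(B) = -1/8 - sqrt(22)/8 (P(B) = -(1 + sqrt(22))/8 = -1/8 - sqrt(22)/8)
q(E) = -1/8 - sqrt(22)/8
-q(U(-6)) = -(-1/8 - sqrt(22)/8) = 1/8 + sqrt(22)/8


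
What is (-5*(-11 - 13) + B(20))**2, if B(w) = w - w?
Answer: 14400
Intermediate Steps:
B(w) = 0
(-5*(-11 - 13) + B(20))**2 = (-5*(-11 - 13) + 0)**2 = (-5*(-24) + 0)**2 = (120 + 0)**2 = 120**2 = 14400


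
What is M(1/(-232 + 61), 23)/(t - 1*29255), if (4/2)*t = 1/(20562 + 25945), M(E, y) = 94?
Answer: -8743316/2721124569 ≈ -0.0032131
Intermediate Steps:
t = 1/93014 (t = 1/(2*(20562 + 25945)) = (½)/46507 = (½)*(1/46507) = 1/93014 ≈ 1.0751e-5)
M(1/(-232 + 61), 23)/(t - 1*29255) = 94/(1/93014 - 1*29255) = 94/(1/93014 - 29255) = 94/(-2721124569/93014) = 94*(-93014/2721124569) = -8743316/2721124569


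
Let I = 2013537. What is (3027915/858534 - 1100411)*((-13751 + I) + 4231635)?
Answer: -1962351803918591113/286178 ≈ -6.8571e+12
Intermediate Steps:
(3027915/858534 - 1100411)*((-13751 + I) + 4231635) = (3027915/858534 - 1100411)*((-13751 + 2013537) + 4231635) = (3027915*(1/858534) - 1100411)*(1999786 + 4231635) = (1009305/286178 - 1100411)*6231421 = -314912409853/286178*6231421 = -1962351803918591113/286178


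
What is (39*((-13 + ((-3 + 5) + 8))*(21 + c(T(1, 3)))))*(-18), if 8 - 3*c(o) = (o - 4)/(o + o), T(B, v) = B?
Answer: 50895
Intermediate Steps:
c(o) = 8/3 - (-4 + o)/(6*o) (c(o) = 8/3 - (o - 4)/(3*(o + o)) = 8/3 - (-4 + o)/(3*(2*o)) = 8/3 - (-4 + o)*1/(2*o)/3 = 8/3 - (-4 + o)/(6*o))
(39*((-13 + ((-3 + 5) + 8))*(21 + c(T(1, 3)))))*(-18) = (39*((-13 + ((-3 + 5) + 8))*(21 + (⅙)*(4 + 15*1)/1)))*(-18) = (39*((-13 + (2 + 8))*(21 + (⅙)*1*(4 + 15))))*(-18) = (39*((-13 + 10)*(21 + (⅙)*1*19)))*(-18) = (39*(-3*(21 + 19/6)))*(-18) = (39*(-3*145/6))*(-18) = (39*(-145/2))*(-18) = -5655/2*(-18) = 50895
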